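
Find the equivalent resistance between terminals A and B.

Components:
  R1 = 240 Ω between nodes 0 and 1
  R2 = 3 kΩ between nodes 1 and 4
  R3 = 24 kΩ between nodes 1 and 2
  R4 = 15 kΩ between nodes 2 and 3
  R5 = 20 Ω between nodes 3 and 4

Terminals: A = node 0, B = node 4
Reduce the network between node 0 (A) and node 4 (B) by series/parallel combination:
  Rs1 = R3 + R4 (series, joined only at node 2) = 24000 + 15000 = 39000 Ω
  Rs2 = R5 + Rs1 (series, joined only at node 3) = 20 + 39000 = 39020 Ω
  Rp1 = R2 ‖ Rs2 (parallel, both between nodes 1 and 4) = 1/(1/3000 + 1/39020) = 2786 Ω
  Rs3 = R1 + Rp1 (series, joined only at node 1) = 240 + 2786 = 3026 Ω
R_eq = 3.026 kΩ

Final answer: 3.026 kΩ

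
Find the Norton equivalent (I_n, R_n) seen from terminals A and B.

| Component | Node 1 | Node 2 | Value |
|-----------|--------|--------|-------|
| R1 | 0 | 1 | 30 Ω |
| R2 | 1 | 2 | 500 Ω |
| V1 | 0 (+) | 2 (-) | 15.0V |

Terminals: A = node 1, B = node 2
Find the Thévenin equivalent first; then I_n = V_th/R_th and R_n = R_th.
Step 1 — V_th is the open-circuit voltage V_A - V_B (nothing connected across the terminals).
Nodal analysis, taking node 2 as the 0 V reference.
Source V1 fixes V_0 = 15 V.
KCL at each unknown node (sum of currents leaving = 0; resistances in Ω):
  Node 1: (V_1 - 15)/30 + (V_1 - 0)/500 = 0
Collecting terms: 0.03533 × V_1 = 0.5  =>  V_1 = 14.15 V
V_th = V_1 - V_2 = 14.15 - 0 = 14.15 V
Step 2 — R_th: zero the source — replace V1 by a short circuit (node 2 merges into node 0) — and find the resistance seen between A (node 1) and B (node 0).
Reduce the network between node 1 (A) and node 0 (B) by series/parallel combination:
  Rp1 = R1 ‖ R2 (parallel, both between nodes 0 and 1) = 1/(1/30 + 1/500) = 28.3 Ω
R_th = 28.3 Ω
I_n = V_th/R_th = 14.15/28.3 = 0.5 A, and R_n = R_th = 28.3 Ω

Final answer: I_n = 0.5 A, R_n = 28.3 Ω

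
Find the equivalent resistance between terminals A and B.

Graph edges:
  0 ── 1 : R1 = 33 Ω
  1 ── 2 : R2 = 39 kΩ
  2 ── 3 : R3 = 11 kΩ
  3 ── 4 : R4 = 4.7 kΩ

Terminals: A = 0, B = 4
Reduce the network between node 0 (A) and node 4 (B) by series/parallel combination:
  Rs1 = R1 + R2 (series, joined only at node 1) = 33 + 39000 = 39030 Ω
  Rs2 = R3 + Rs1 (series, joined only at node 2) = 11000 + 39030 = 50030 Ω
  Rs3 = R4 + Rs2 (series, joined only at node 3) = 4700 + 50030 = 54730 Ω
R_eq = 54.73 kΩ

Final answer: 54.73 kΩ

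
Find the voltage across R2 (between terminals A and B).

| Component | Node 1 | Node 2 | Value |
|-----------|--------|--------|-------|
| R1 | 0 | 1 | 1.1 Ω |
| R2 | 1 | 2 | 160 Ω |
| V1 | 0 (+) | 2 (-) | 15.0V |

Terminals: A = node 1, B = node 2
R1 and R2 are in series across V1 (node 0 → node 1 → node 2), and the output A–B is taken across R2, so this is a voltage divider.
Series current: I = V1/(R1 + R2) = 15/(1.1 + 160) = 15/161.1 = 0.09311 A
V_R2 = I × R2 = V1 × R2/(R1 + R2) = 15 × 160/161.1 = 14.9 V

Final answer: 14.9 V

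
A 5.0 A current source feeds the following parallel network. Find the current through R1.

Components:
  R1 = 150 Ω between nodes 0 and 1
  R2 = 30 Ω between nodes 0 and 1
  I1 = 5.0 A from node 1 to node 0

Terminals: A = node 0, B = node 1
All resistors sit directly between nodes 0 and 1, so they are in parallel and share one voltage V; the full source current 5 A splits among them.
1/R_par = 1/150 + 1/30 = 0.04 S  =>  R_par = 25 Ω
V = I × R_par = 5 × 25 = 125 V
I_R1 = V/R1 = 125/150 = 0.8333 A

Final answer: 0.8333 A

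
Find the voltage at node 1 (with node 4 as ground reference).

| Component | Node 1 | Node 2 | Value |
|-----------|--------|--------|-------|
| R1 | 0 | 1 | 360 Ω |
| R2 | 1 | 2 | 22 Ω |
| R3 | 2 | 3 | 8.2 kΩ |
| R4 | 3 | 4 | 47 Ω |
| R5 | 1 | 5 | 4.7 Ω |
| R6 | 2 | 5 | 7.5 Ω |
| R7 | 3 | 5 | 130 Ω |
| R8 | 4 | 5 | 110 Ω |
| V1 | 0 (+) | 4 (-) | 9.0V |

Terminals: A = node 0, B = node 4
Nodal analysis, taking node 4 as the 0 V reference.
Source V1 fixes V_0 = 9 V.
KCL at each unknown node (sum of currents leaving = 0; resistances in Ω):
  Node 1: (V_1 - 9)/360 + (V_1 - V_2)/22 + (V_1 - V_5)/4.7 = 0
  Node 2: (V_2 - V_1)/22 + (V_2 - V_3)/8200 + (V_2 - V_5)/7.5 = 0
  Node 3: (V_3 - V_2)/8200 + (V_3 - 0)/47 + (V_3 - V_5)/130 = 0
  Node 5: (V_5 - V_1)/4.7 + (V_5 - V_2)/7.5 + (V_5 - V_3)/130 + (V_5 - 0)/110 = 0
Collecting terms (coefficients in siemens):
  0.261·V_1 - 0.04545·V_2 - 0.2128·V_5 = 0.025
  0.1789·V_2 - 0.04545·V_1 - 0.000122·V_3 - 0.1333·V_5 = 0
  0.02909·V_3 - 0.000122·V_2 - 0.007692·V_5 = 0
  0.3629·V_5 - 0.2128·V_1 - 0.1333·V_2 - 0.007692·V_3 = 0
Solving these 4 simultaneous equations (Gaussian elimination) gives:
  V_1 = 1.493 V, V_2 = 1.429 V, V_3 = 0.3784 V, V_5 = 1.408 V
The requested potential is V_1 = 1.493 V.

Final answer: V_1 = 1.493 V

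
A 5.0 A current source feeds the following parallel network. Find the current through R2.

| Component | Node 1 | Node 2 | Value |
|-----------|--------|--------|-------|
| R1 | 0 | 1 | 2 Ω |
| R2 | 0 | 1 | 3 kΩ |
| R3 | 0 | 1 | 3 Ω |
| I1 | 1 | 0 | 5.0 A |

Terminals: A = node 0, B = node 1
All resistors sit directly between nodes 0 and 1, so they are in parallel and share one voltage V; the full source current 5 A splits among them.
1/R_par = 1/2 + 1/3000 + 1/3 = 0.8337 S  =>  R_par = 1.2 Ω
V = I × R_par = 5 × 1.2 = 5.998 V
I_R2 = V/R2 = 5.998/3000 = 0.001999 A

Final answer: 0.001999 A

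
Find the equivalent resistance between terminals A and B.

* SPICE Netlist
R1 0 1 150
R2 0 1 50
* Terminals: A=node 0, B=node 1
Reduce the network between node 0 (A) and node 1 (B) by series/parallel combination:
  Rp1 = R1 ‖ R2 (parallel, both between nodes 0 and 1) = 1/(1/150 + 1/50) = 37.5 Ω
R_eq = 37.5 Ω

Final answer: 37.5 Ω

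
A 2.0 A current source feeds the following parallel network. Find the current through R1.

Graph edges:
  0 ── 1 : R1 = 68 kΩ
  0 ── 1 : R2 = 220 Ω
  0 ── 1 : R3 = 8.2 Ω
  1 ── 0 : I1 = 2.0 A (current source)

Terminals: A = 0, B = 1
All resistors sit directly between nodes 0 and 1, so they are in parallel and share one voltage V; the full source current 2 A splits among them.
1/R_par = 1/68000 + 1/220 + 1/8.2 = 0.1265 S  =>  R_par = 7.904 Ω
V = I × R_par = 2 × 7.904 = 15.81 V
I_R1 = V/R1 = 15.81/68000 = 0.0002325 A

Final answer: 0.0002325 A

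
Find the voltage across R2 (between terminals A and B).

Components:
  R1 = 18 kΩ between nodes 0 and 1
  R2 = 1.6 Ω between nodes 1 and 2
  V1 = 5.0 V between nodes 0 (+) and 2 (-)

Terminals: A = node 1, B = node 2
R1 and R2 are in series across V1 (node 0 → node 1 → node 2), and the output A–B is taken across R2, so this is a voltage divider.
Series current: I = V1/(R1 + R2) = 5/(18000 + 1.6) = 5/18000 = 0.0002778 A
V_R2 = I × R2 = V1 × R2/(R1 + R2) = 5 × 1.6/18000 = 0.0004444 V

Final answer: 0.0004444 V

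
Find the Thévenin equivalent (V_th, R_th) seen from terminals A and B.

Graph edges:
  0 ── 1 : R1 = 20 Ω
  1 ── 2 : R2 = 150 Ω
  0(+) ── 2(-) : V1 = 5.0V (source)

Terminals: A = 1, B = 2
Step 1 — V_th is the open-circuit voltage V_A - V_B (nothing connected across the terminals).
Nodal analysis, taking node 2 as the 0 V reference.
Source V1 fixes V_0 = 5 V.
KCL at each unknown node (sum of currents leaving = 0; resistances in Ω):
  Node 1: (V_1 - 5)/20 + (V_1 - 0)/150 = 0
Collecting terms: 0.05667 × V_1 = 0.25  =>  V_1 = 4.412 V
V_th = V_1 - V_2 = 4.412 - 0 = 4.412 V
Step 2 — R_th: zero the source — replace V1 by a short circuit (node 2 merges into node 0) — and find the resistance seen between A (node 1) and B (node 0).
Reduce the network between node 1 (A) and node 0 (B) by series/parallel combination:
  Rp1 = R1 ‖ R2 (parallel, both between nodes 0 and 1) = 1/(1/20 + 1/150) = 17.65 Ω
R_th = 17.65 Ω

Final answer: V_th = 4.412 V, R_th = 17.65 Ω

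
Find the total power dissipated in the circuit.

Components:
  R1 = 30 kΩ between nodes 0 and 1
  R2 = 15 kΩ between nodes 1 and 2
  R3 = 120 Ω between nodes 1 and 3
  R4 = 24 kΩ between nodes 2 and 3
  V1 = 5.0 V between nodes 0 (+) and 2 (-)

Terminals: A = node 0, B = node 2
Nodal analysis, taking node 2 as the 0 V reference.
Source V1 fixes V_0 = 5 V.
KCL at each unknown node (sum of currents leaving = 0; resistances in Ω):
  Node 1: (V_1 - 5)/30000 + (V_1 - 0)/15000 + (V_1 - V_3)/120 = 0
  Node 3: (V_3 - V_1)/120 + (V_3 - 0)/24000 = 0
Collecting terms (coefficients in siemens):
  0.008433·V_1 - 0.008333·V_3 = 0.0001667
  0.008375·V_3 - 0.008333·V_1 = 0
Determinant D = (0.008433)(0.008375) - (-0.008333)(-0.008333) = 0.000001185
V_1 = [(0.0001667)(0.008375) - (-0.008333)(0)]/D = 1.178 V
V_3 = [(0.008433)(0) - (0.0001667)(-0.008333)]/D = 1.172 V
Power in each resistor, P = (ΔV)²/R:
  P_R1 = (5 - 1.178)²/30000 = 0.0004869 W
  P_R2 = (1.178 - 0)²/15000 = 0.00009254 W
  P_R3 = (1.178 - 1.172)²/120 = 0.0000002863 W
  P_R4 = (0 - 1.172)²/24000 = 0.00005727 W
P_total = P_R1 + P_R2 + P_R3 + P_R4 = 0.000637 W

Final answer: 0.000637 W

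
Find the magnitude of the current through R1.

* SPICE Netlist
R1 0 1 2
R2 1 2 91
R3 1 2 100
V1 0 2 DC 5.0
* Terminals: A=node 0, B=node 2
Nodal analysis, taking node 2 as the 0 V reference.
Source V1 fixes V_0 = 5 V.
KCL at each unknown node (sum of currents leaving = 0; resistances in Ω):
  Node 1: (V_1 - 5)/2 + (V_1 - 0)/91 + (V_1 - 0)/100 = 0
Collecting terms: 0.521 × V_1 = 2.5  =>  V_1 = 4.799 V
I_R1 = (V_0 - V_1)/R1 = (5 - 4.799)/2 = 0.1007 A
|I_R1| = 0.1007 A

Final answer: |I_R1| = 0.1007 A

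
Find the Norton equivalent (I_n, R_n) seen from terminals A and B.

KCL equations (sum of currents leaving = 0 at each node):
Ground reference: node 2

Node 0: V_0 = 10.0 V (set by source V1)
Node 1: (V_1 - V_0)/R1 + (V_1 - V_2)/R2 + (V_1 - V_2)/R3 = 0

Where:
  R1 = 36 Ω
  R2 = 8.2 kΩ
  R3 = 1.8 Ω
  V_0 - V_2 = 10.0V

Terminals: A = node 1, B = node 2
Find the Thévenin equivalent first; then I_n = V_th/R_th and R_n = R_th.
Step 1 — V_th is the open-circuit voltage V_A - V_B (nothing connected across the terminals).
Nodal analysis, taking node 2 as the 0 V reference.
Source V1 fixes V_0 = 10 V.
KCL at each unknown node (sum of currents leaving = 0; resistances in Ω):
  Node 1: (V_1 - 10)/36 + (V_1 - 0)/8200 + (V_1 - 0)/1.8 = 0
Collecting terms: 0.5835 × V_1 = 0.2778  =>  V_1 = 0.4761 V
V_th = V_1 - V_2 = 0.4761 - 0 = 0.4761 V
Step 2 — R_th: zero the source — replace V1 by a short circuit (node 2 merges into node 0) — and find the resistance seen between A (node 1) and B (node 0).
Reduce the network between node 1 (A) and node 0 (B) by series/parallel combination:
  Rp1 = R1 ‖ R2 ‖ R3 (parallel, all between nodes 0 and 1) = 1/(1/36 + 1/8200 + 1/1.8) = 1.714 Ω
R_th = 1.714 Ω
I_n = V_th/R_th = 0.4761/1.714 = 0.2778 A, and R_n = R_th = 1.714 Ω

Final answer: I_n = 0.2778 A, R_n = 1.714 Ω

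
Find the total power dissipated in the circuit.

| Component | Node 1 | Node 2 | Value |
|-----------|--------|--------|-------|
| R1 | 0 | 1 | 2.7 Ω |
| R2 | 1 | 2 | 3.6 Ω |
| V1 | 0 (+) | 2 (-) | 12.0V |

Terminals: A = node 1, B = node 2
Nodal analysis, taking node 2 as the 0 V reference.
Source V1 fixes V_0 = 12 V.
KCL at each unknown node (sum of currents leaving = 0; resistances in Ω):
  Node 1: (V_1 - 12)/2.7 + (V_1 - 0)/3.6 = 0
Collecting terms: 0.6481 × V_1 = 4.444  =>  V_1 = 6.857 V
Power in each resistor, P = (ΔV)²/R:
  P_R1 = (12 - 6.857)²/2.7 = 9.796 W
  P_R2 = (6.857 - 0)²/3.6 = 13.06 W
P_total = P_R1 + P_R2 = 22.86 W

Final answer: 22.86 W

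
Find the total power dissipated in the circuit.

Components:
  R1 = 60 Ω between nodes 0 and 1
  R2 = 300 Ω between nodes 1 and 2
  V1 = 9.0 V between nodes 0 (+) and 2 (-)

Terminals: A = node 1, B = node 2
Nodal analysis, taking node 2 as the 0 V reference.
Source V1 fixes V_0 = 9 V.
KCL at each unknown node (sum of currents leaving = 0; resistances in Ω):
  Node 1: (V_1 - 9)/60 + (V_1 - 0)/300 = 0
Collecting terms: 0.02 × V_1 = 0.15  =>  V_1 = 7.5 V
Power in each resistor, P = (ΔV)²/R:
  P_R1 = (9 - 7.5)²/60 = 0.0375 W
  P_R2 = (7.5 - 0)²/300 = 0.1875 W
P_total = P_R1 + P_R2 = 0.225 W

Final answer: 0.225 W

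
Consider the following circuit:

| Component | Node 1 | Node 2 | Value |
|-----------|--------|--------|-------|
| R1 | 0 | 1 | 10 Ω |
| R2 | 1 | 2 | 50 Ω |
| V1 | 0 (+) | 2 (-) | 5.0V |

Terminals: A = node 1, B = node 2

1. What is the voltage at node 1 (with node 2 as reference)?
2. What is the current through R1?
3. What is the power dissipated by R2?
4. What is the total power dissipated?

Nodal analysis, taking node 2 as the 0 V reference.
Source V1 fixes V_0 = 5 V.
KCL at each unknown node (sum of currents leaving = 0; resistances in Ω):
  Node 1: (V_1 - 5)/10 + (V_1 - 0)/50 = 0
Collecting terms: 0.12 × V_1 = 0.5  =>  V_1 = 4.167 V
Part 1:
  Read off the nodal solution: V_1 = 4.167 V
Part 2:
  I_R1 = (V_0 - V_1)/R1 = (5 - 4.167)/10 = 0.08333 A
  Magnitude: I_R1 = 0.08333 A
Part 3:
  I_R2 = (V_1 - V_2)/R2 = (4.167 - 0)/50 = 0.08333 A
  P_R2 = I_R2² × R2 = (0.08333)² × 50 = 0.3472 W
Part 4:
  Power in each resistor, P = (ΔV)²/R:
    P_R1 = (5 - 4.167)²/10 = 0.06944 W
    P_R2 = (4.167 - 0)²/50 = 0.3472 W
  P_total = P_R1 + P_R2 = 0.4167 W

Final answers:
1. V_1 = 4.167 V
2. I_R1 = 0.08333 A
3. P_R2 = 0.3472 W
4. P_total = 0.4167 W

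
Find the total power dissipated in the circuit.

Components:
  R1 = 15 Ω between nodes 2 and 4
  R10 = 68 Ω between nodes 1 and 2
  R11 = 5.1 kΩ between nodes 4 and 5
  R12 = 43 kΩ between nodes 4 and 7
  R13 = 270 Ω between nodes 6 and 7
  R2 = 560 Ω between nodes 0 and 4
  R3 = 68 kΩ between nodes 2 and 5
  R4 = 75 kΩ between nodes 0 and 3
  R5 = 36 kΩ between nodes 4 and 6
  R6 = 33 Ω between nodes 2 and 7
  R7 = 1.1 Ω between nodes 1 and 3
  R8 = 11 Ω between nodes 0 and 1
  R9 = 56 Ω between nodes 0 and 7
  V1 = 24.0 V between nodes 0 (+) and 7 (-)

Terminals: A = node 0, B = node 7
Nodal analysis, taking node 7 as the 0 V reference.
Source V1 fixes V_0 = 24 V.
KCL at each unknown node (sum of currents leaving = 0; resistances in Ω):
  Node 1: (V_1 - V_3)/1.1 + (V_1 - 24)/11 + (V_1 - V_2)/68 = 0
  Node 2: (V_2 - V_4)/15 + (V_2 - V_5)/68000 + (V_2 - 0)/33 + (V_2 - V_1)/68 = 0
  Node 3: (V_3 - 24)/75000 + (V_3 - V_1)/1.1 = 0
  Node 4: (V_4 - V_2)/15 + (V_4 - 24)/560 + (V_4 - V_6)/36000 + (V_4 - V_5)/5100 + (V_4 - 0)/43000 = 0
  Node 5: (V_5 - V_2)/68000 + (V_5 - V_4)/5100 = 0
  Node 6: (V_6 - V_4)/36000 + (V_6 - 0)/270 = 0
Collecting terms (coefficients in siemens):
  1.015·V_1 - 0.01471·V_2 - 0.9091·V_3 = 2.182
  0.1117·V_2 - 0.01471·V_1 - 0.06667·V_4 - 0.00001471·V_5 = 0
  0.9091·V_3 - 0.9091·V_1 = 0.00032
  0.0687·V_4 - 0.06667·V_2 - 0.0001961·V_5 - 0.00002778·V_6 = 0.04286
  0.0002108·V_5 - 0.00001471·V_2 - 0.0001961·V_4 = 0
  0.003731·V_6 - 0.00002778·V_4 = 0
Solving these 6 simultaneous equations (Gaussian elimination) gives:
  V_1 = 21.73 V, V_2 = 7.721 V, V_3 = 21.73 V, V_4 = 8.14 V
  V_5 = 8.11 V, V_6 = 0.06059 V
Power in each resistor, P = (ΔV)²/R:
  P_R1 = (7.721 - 8.14)²/15 = 0.01168 W
  P_R2 = (24 - 8.14)²/560 = 0.4492 W
  P_R3 = (7.721 - 8.11)²/68000 = 0.000002229 W
  P_R4 = (24 - 21.73)²/75000 = 0.00006848 W
  P_R5 = (8.14 - 0.06059)²/36000 = 0.001813 W
  P_R6 = (7.721 - 0)²/33 = 1.807 W
  P_R7 = (21.73 - 21.73)²/1.1 = 0.000000001004 W
  P_R8 = (24 - 21.73)²/11 = 0.467 W
  P_R9 = (24 - 0)²/56 = 10.29 W
  P_R10 = (21.73 - 7.721)²/68 = 2.887 W
  P_R11 = (8.14 - 8.11)²/5100 = 0.0000001672 W
  P_R12 = (8.14 - 0)²/43000 = 0.001541 W
  P_R13 = (0.06059 - 0)²/270 = 0.0000136 W
P_total = P_R1 + P_R2 + P_R3 + P_R4 + P_R5 + P_R6 + P_R7 + P_R8 + P_R9 + P_R10 + P_R11 + P_R12 + P_R13 = 15.91 W

Final answer: 15.91 W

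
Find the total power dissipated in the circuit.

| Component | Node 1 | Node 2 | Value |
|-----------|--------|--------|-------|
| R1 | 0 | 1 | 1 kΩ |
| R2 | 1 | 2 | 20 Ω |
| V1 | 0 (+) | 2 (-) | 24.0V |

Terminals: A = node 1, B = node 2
Nodal analysis, taking node 2 as the 0 V reference.
Source V1 fixes V_0 = 24 V.
KCL at each unknown node (sum of currents leaving = 0; resistances in Ω):
  Node 1: (V_1 - 24)/1000 + (V_1 - 0)/20 = 0
Collecting terms: 0.051 × V_1 = 0.024  =>  V_1 = 0.4706 V
Power in each resistor, P = (ΔV)²/R:
  P_R1 = (24 - 0.4706)²/1000 = 0.5536 W
  P_R2 = (0.4706 - 0)²/20 = 0.01107 W
P_total = P_R1 + P_R2 = 0.5647 W

Final answer: 0.5647 W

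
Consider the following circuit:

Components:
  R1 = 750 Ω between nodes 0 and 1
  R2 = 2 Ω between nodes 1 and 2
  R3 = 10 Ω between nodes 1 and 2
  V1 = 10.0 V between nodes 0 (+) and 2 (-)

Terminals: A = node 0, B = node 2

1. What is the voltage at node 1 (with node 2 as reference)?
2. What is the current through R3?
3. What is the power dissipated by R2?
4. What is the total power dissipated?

Nodal analysis, taking node 2 as the 0 V reference.
Source V1 fixes V_0 = 10 V.
KCL at each unknown node (sum of currents leaving = 0; resistances in Ω):
  Node 1: (V_1 - 10)/750 + (V_1 - 0)/2 + (V_1 - 0)/10 = 0
Collecting terms: 0.6013 × V_1 = 0.01333  =>  V_1 = 0.02217 V
Part 1:
  Read off the nodal solution: V_1 = 0.02217 V
Part 2:
  I_R3 = (V_1 - V_2)/R3 = (0.02217 - 0)/10 = 0.002217 A
  Magnitude: I_R3 = 0.002217 A
Part 3:
  I_R2 = (V_1 - V_2)/R2 = (0.02217 - 0)/2 = 0.01109 A
  P_R2 = I_R2² × R2 = (0.01109)² × 2 = 0.0002458 W
Part 4:
  Power in each resistor, P = (ΔV)²/R:
    P_R1 = (10 - 0.02217)²/750 = 0.1327 W
    P_R2 = (0.02217 - 0)²/2 = 0.0002458 W
    P_R3 = (0.02217 - 0)²/10 = 0.00004916 W
  P_total = P_R1 + P_R2 + P_R3 = 0.133 W

Final answers:
1. V_1 = 0.02217 V
2. I_R3 = 0.002217 A
3. P_R2 = 0.0002458 W
4. P_total = 0.133 W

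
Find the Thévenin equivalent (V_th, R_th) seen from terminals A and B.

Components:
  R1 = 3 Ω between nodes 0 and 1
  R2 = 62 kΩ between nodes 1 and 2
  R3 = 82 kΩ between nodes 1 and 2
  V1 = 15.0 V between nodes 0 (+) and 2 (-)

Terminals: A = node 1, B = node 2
Step 1 — V_th is the open-circuit voltage V_A - V_B (nothing connected across the terminals).
Nodal analysis, taking node 2 as the 0 V reference.
Source V1 fixes V_0 = 15 V.
KCL at each unknown node (sum of currents leaving = 0; resistances in Ω):
  Node 1: (V_1 - 15)/3 + (V_1 - 0)/62000 + (V_1 - 0)/82000 = 0
Collecting terms: 0.3334 × V_1 = 5  =>  V_1 = 15 V
V_th = V_1 - V_2 = 15 - 0 = 15 V
Step 2 — R_th: zero the source — replace V1 by a short circuit (node 2 merges into node 0) — and find the resistance seen between A (node 1) and B (node 0).
Reduce the network between node 1 (A) and node 0 (B) by series/parallel combination:
  Rp1 = R1 ‖ R2 ‖ R3 (parallel, all between nodes 0 and 1) = 1/(1/3 + 1/62000 + 1/82000) = 3 Ω
R_th = 3 Ω

Final answer: V_th = 15 V, R_th = 3 Ω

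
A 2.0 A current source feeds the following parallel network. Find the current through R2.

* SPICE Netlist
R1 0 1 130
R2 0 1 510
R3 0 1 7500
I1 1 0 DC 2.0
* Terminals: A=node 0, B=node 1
All resistors sit directly between nodes 0 and 1, so they are in parallel and share one voltage V; the full source current 2 A splits among them.
1/R_par = 1/130 + 1/510 + 1/7500 = 0.009786 S  =>  R_par = 102.2 Ω
V = I × R_par = 2 × 102.2 = 204.4 V
I_R2 = V/R2 = 204.4/510 = 0.4007 A

Final answer: 0.4007 A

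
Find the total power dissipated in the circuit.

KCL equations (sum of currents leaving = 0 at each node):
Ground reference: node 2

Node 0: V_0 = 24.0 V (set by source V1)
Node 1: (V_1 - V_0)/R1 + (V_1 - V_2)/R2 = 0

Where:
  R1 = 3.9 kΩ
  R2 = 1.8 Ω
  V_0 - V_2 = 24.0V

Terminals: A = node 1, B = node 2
Nodal analysis, taking node 2 as the 0 V reference.
Source V1 fixes V_0 = 24 V.
KCL at each unknown node (sum of currents leaving = 0; resistances in Ω):
  Node 1: (V_1 - 24)/3900 + (V_1 - 0)/1.8 = 0
Collecting terms: 0.5558 × V_1 = 0.006154  =>  V_1 = 0.01107 V
Power in each resistor, P = (ΔV)²/R:
  P_R1 = (24 - 0.01107)²/3900 = 0.1476 W
  P_R2 = (0.01107 - 0)²/1.8 = 0.0000681 W
P_total = P_R1 + P_R2 = 0.1476 W

Final answer: 0.1476 W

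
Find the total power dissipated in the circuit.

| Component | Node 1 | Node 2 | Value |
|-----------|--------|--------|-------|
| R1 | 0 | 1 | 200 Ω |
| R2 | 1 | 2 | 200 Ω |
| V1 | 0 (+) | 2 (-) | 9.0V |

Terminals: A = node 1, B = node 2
Nodal analysis, taking node 2 as the 0 V reference.
Source V1 fixes V_0 = 9 V.
KCL at each unknown node (sum of currents leaving = 0; resistances in Ω):
  Node 1: (V_1 - 9)/200 + (V_1 - 0)/200 = 0
Collecting terms: 0.01 × V_1 = 0.045  =>  V_1 = 4.5 V
Power in each resistor, P = (ΔV)²/R:
  P_R1 = (9 - 4.5)²/200 = 0.1013 W
  P_R2 = (4.5 - 0)²/200 = 0.1013 W
P_total = P_R1 + P_R2 = 0.2025 W

Final answer: 0.2025 W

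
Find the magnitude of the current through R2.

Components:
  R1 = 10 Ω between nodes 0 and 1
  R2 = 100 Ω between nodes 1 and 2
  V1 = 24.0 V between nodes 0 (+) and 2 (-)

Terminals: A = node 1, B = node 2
Nodal analysis, taking node 2 as the 0 V reference.
Source V1 fixes V_0 = 24 V.
KCL at each unknown node (sum of currents leaving = 0; resistances in Ω):
  Node 1: (V_1 - 24)/10 + (V_1 - 0)/100 = 0
Collecting terms: 0.11 × V_1 = 2.4  =>  V_1 = 21.82 V
I_R2 = (V_1 - V_2)/R2 = (21.82 - 0)/100 = 0.2182 A
|I_R2| = 0.2182 A

Final answer: |I_R2| = 0.2182 A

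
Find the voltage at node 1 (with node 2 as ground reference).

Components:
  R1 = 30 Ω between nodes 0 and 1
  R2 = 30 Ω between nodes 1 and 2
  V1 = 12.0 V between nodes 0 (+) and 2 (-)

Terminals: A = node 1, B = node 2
Nodal analysis, taking node 2 as the 0 V reference.
Source V1 fixes V_0 = 12 V.
KCL at each unknown node (sum of currents leaving = 0; resistances in Ω):
  Node 1: (V_1 - 12)/30 + (V_1 - 0)/30 = 0
Collecting terms: 0.06667 × V_1 = 0.4  =>  V_1 = 6 V
The requested potential is V_1 = 6 V.

Final answer: V_1 = 6 V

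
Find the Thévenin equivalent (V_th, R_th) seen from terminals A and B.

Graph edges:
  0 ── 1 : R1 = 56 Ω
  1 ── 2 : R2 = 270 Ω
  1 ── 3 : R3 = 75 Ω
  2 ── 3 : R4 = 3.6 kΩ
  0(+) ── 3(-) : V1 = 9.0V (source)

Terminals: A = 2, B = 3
Step 1 — V_th is the open-circuit voltage V_A - V_B (nothing connected across the terminals).
Nodal analysis, taking node 3 as the 0 V reference.
Source V1 fixes V_0 = 9 V.
KCL at each unknown node (sum of currents leaving = 0; resistances in Ω):
  Node 1: (V_1 - 9)/56 + (V_1 - V_2)/270 + (V_1 - 0)/75 = 0
  Node 2: (V_2 - V_1)/270 + (V_2 - 0)/3600 = 0
Collecting terms (coefficients in siemens):
  0.03489·V_1 - 0.003704·V_2 = 0.1607
  0.003981·V_2 - 0.003704·V_1 = 0
Determinant D = (0.03489)(0.003981) - (-0.003704)(-0.003704) = 0.0001252
V_1 = [(0.1607)(0.003981) - (-0.003704)(0)]/D = 5.11 V
V_2 = [(0.03489)(0) - (0.1607)(-0.003704)]/D = 4.754 V
V_th = V_2 - V_3 = 4.754 - 0 = 4.754 V
Step 2 — R_th: zero the source — replace V1 by a short circuit (node 3 merges into node 0) — and find the resistance seen between A (node 2) and B (node 0).
Reduce the network between node 2 (A) and node 0 (B) by series/parallel combination:
  Rp1 = R1 ‖ R3 (parallel, both between nodes 0 and 1) = 1/(1/56 + 1/75) = 32.06 Ω
  Rs1 = R2 + Rp1 (series, joined only at node 1) = 270 + 32.06 = 302.1 Ω
  Rp2 = R4 ‖ Rs1 (parallel, both between nodes 0 and 2) = 1/(1/3600 + 1/302.1) = 278.7 Ω
R_th = 278.7 Ω

Final answer: V_th = 4.754 V, R_th = 278.7 Ω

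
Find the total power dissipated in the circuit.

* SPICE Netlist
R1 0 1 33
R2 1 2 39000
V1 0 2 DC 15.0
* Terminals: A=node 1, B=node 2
Nodal analysis, taking node 2 as the 0 V reference.
Source V1 fixes V_0 = 15 V.
KCL at each unknown node (sum of currents leaving = 0; resistances in Ω):
  Node 1: (V_1 - 15)/33 + (V_1 - 0)/39000 = 0
Collecting terms: 0.03033 × V_1 = 0.4545  =>  V_1 = 14.99 V
Power in each resistor, P = (ΔV)²/R:
  P_R1 = (15 - 14.99)²/33 = 0.000004873 W
  P_R2 = (14.99 - 0)²/39000 = 0.005759 W
P_total = P_R1 + P_R2 = 0.005764 W

Final answer: 0.005764 W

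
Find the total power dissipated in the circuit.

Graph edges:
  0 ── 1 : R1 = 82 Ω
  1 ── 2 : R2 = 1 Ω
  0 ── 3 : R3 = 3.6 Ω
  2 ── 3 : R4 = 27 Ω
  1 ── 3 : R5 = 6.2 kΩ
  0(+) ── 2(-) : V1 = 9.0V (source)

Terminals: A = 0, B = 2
Nodal analysis, taking node 2 as the 0 V reference.
Source V1 fixes V_0 = 9 V.
KCL at each unknown node (sum of currents leaving = 0; resistances in Ω):
  Node 1: (V_1 - 9)/82 + (V_1 - 0)/1 + (V_1 - V_3)/6200 = 0
  Node 3: (V_3 - 9)/3.6 + (V_3 - 0)/27 + (V_3 - V_1)/6200 = 0
Collecting terms (coefficients in siemens):
  1.012·V_1 - 0.0001613·V_3 = 0.1098
  0.315·V_3 - 0.0001613·V_1 = 2.5
Determinant D = (1.012)(0.315) - (-0.0001613)(-0.0001613) = 0.3189
V_1 = [(0.1098)(0.315) - (-0.0001613)(2.5)]/D = 0.1097 V
V_3 = [(1.012)(2.5) - (0.1098)(-0.0001613)]/D = 7.937 V
Power in each resistor, P = (ΔV)²/R:
  P_R1 = (9 - 0.1097)²/82 = 0.9639 W
  P_R2 = (0.1097 - 0)²/1 = 0.01203 W
  P_R3 = (9 - 7.937)²/3.6 = 0.3138 W
  P_R4 = (0 - 7.937)²/27 = 2.333 W
  P_R5 = (0.1097 - 7.937)²/6200 = 0.009882 W
P_total = P_R1 + P_R2 + P_R3 + P_R4 + P_R5 = 3.633 W

Final answer: 3.633 W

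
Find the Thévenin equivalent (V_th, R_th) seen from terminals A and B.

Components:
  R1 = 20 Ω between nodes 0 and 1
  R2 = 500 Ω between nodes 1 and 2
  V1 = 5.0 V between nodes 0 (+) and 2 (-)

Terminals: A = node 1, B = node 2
Step 1 — V_th is the open-circuit voltage V_A - V_B (nothing connected across the terminals).
Nodal analysis, taking node 2 as the 0 V reference.
Source V1 fixes V_0 = 5 V.
KCL at each unknown node (sum of currents leaving = 0; resistances in Ω):
  Node 1: (V_1 - 5)/20 + (V_1 - 0)/500 = 0
Collecting terms: 0.052 × V_1 = 0.25  =>  V_1 = 4.808 V
V_th = V_1 - V_2 = 4.808 - 0 = 4.808 V
Step 2 — R_th: zero the source — replace V1 by a short circuit (node 2 merges into node 0) — and find the resistance seen between A (node 1) and B (node 0).
Reduce the network between node 1 (A) and node 0 (B) by series/parallel combination:
  Rp1 = R1 ‖ R2 (parallel, both between nodes 0 and 1) = 1/(1/20 + 1/500) = 19.23 Ω
R_th = 19.23 Ω

Final answer: V_th = 4.808 V, R_th = 19.23 Ω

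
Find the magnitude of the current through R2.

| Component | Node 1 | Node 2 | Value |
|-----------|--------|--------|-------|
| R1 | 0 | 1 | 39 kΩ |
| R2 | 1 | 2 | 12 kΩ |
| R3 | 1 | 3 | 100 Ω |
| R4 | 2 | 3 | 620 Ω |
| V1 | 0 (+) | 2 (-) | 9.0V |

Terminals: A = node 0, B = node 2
Nodal analysis, taking node 2 as the 0 V reference.
Source V1 fixes V_0 = 9 V.
KCL at each unknown node (sum of currents leaving = 0; resistances in Ω):
  Node 1: (V_1 - 9)/39000 + (V_1 - 0)/12000 + (V_1 - V_3)/100 = 0
  Node 3: (V_3 - V_1)/100 + (V_3 - 0)/620 = 0
Collecting terms (coefficients in siemens):
  0.01011·V_1 - 0.01·V_3 = 0.0002308
  0.01161·V_3 - 0.01·V_1 = 0
Determinant D = (0.01011)(0.01161) - (-0.01)(-0.01) = 0.00001739
V_1 = [(0.0002308)(0.01161) - (-0.01)(0)]/D = 0.1541 V
V_3 = [(0.01011)(0) - (0.0002308)(-0.01)]/D = 0.1327 V
I_R2 = (V_1 - V_2)/R2 = (0.1541 - 0)/12000 = 0.00001284 A
|I_R2| = 0.00001284 A

Final answer: |I_R2| = 1.284e-05 A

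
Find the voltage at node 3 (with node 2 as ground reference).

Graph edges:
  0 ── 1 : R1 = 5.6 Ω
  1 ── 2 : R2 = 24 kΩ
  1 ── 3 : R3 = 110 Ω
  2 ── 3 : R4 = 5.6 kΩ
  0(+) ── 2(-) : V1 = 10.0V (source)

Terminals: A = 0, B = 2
Nodal analysis, taking node 2 as the 0 V reference.
Source V1 fixes V_0 = 10 V.
KCL at each unknown node (sum of currents leaving = 0; resistances in Ω):
  Node 1: (V_1 - 10)/5.6 + (V_1 - 0)/24000 + (V_1 - V_3)/110 = 0
  Node 3: (V_3 - V_1)/110 + (V_3 - 0)/5600 = 0
Collecting terms (coefficients in siemens):
  0.1877·V_1 - 0.009091·V_3 = 1.786
  0.009269·V_3 - 0.009091·V_1 = 0
Determinant D = (0.1877)(0.009269) - (-0.009091)(-0.009091) = 0.001657
V_1 = [(1.786)(0.009269) - (-0.009091)(0)]/D = 9.988 V
V_3 = [(0.1877)(0) - (1.786)(-0.009091)]/D = 9.795 V
The requested potential is V_3 = 9.795 V.

Final answer: V_3 = 9.795 V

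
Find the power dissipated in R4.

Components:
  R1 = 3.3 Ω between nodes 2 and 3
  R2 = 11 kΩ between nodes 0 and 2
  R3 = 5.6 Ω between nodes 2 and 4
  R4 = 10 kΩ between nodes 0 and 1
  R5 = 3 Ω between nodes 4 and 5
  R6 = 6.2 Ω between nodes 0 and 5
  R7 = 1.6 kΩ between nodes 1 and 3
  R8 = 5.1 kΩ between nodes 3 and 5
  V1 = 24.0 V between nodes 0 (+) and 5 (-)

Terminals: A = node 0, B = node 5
Nodal analysis, taking node 5 as the 0 V reference.
Source V1 fixes V_0 = 24 V.
KCL at each unknown node (sum of currents leaving = 0; resistances in Ω):
  Node 1: (V_1 - 24)/10000 + (V_1 - V_3)/1600 = 0
  Node 2: (V_2 - V_3)/3.3 + (V_2 - 24)/11000 + (V_2 - V_4)/5.6 = 0
  Node 3: (V_3 - V_2)/3.3 + (V_3 - V_1)/1600 + (V_3 - 0)/5100 = 0
  Node 4: (V_4 - V_2)/5.6 + (V_4 - 0)/3 = 0
Collecting terms (coefficients in siemens):
  0.000725·V_1 - 0.000625·V_3 = 0.0024
  0.4817·V_2 - 0.303·V_3 - 0.1786·V_4 = 0.002182
  0.3039·V_3 - 0.000625·V_1 - 0.303·V_2 = 0
  0.5119·V_4 - 0.1786·V_2 = 0
Solving these 4 simultaneous equations (Gaussian elimination) gives:
  V_1 = 3.348 V, V_2 = 0.03642 V, V_3 = 0.04321 V, V_4 = 0.01271 V
I_R4 = (V_0 - V_1)/R4 = (24 - 3.348)/10000 = 0.002065 A
P_R4 = I_R4² × R4 = (0.002065)² × 10000 = 0.04265 W

Final answer: 0.04265 W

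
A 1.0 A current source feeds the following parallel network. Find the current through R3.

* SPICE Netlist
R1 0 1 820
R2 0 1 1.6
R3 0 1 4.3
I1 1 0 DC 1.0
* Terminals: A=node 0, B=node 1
All resistors sit directly between nodes 0 and 1, so they are in parallel and share one voltage V; the full source current 1 A splits among them.
1/R_par = 1/820 + 1/1.6 + 1/4.3 = 0.8588 S  =>  R_par = 1.164 Ω
V = I × R_par = 1 × 1.164 = 1.164 V
I_R3 = V/R3 = 1.164/4.3 = 0.2708 A

Final answer: 0.2708 A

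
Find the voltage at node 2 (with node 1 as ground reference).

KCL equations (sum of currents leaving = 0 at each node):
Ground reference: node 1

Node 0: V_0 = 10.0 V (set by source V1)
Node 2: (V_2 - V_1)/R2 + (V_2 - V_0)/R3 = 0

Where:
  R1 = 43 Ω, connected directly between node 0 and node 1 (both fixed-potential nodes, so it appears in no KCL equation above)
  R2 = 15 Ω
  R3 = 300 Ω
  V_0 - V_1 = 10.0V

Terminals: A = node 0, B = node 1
Nodal analysis, taking node 1 as the 0 V reference.
Source V1 fixes V_0 = 10 V.
KCL at each unknown node (sum of currents leaving = 0; resistances in Ω):
  Node 2: (V_2 - 0)/15 + (V_2 - 10)/300 = 0
Collecting terms: 0.07 × V_2 = 0.03333  =>  V_2 = 0.4762 V
The requested potential is V_2 = 0.4762 V.

Final answer: V_2 = 0.4762 V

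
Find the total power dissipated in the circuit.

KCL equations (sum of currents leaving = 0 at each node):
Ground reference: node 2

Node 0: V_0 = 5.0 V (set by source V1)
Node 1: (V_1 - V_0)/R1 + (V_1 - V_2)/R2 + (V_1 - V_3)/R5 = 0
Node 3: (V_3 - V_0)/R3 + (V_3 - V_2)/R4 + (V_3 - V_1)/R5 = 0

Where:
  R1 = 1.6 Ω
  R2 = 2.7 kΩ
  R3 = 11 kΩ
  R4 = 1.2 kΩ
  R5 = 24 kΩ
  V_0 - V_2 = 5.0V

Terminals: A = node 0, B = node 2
Nodal analysis, taking node 2 as the 0 V reference.
Source V1 fixes V_0 = 5 V.
KCL at each unknown node (sum of currents leaving = 0; resistances in Ω):
  Node 1: (V_1 - 5)/1.6 + (V_1 - 0)/2700 + (V_1 - V_3)/24000 = 0
  Node 3: (V_3 - 5)/11000 + (V_3 - 0)/1200 + (V_3 - V_1)/24000 = 0
Collecting terms (coefficients in siemens):
  0.6254·V_1 - 0.00004167·V_3 = 3.125
  0.0009659·V_3 - 0.00004167·V_1 = 0.0004545
Determinant D = (0.6254)(0.0009659) - (-0.00004167)(-0.00004167) = 0.0006041
V_1 = [(3.125)(0.0009659) - (-0.00004167)(0.0004545)]/D = 4.997 V
V_3 = [(0.6254)(0.0004545) - (3.125)(-0.00004167)]/D = 0.6861 V
Power in each resistor, P = (ΔV)²/R:
  P_R1 = (5 - 4.997)²/1.6 = 0.000006595 W
  P_R2 = (4.997 - 0)²/2700 = 0.009247 W
  P_R3 = (5 - 0.6861)²/11000 = 0.001692 W
  P_R4 = (0 - 0.6861)²/1200 = 0.0003923 W
  P_R5 = (4.997 - 0.6861)²/24000 = 0.0007742 W
P_total = P_R1 + P_R2 + P_R3 + P_R4 + P_R5 = 0.01211 W

Final answer: 0.01211 W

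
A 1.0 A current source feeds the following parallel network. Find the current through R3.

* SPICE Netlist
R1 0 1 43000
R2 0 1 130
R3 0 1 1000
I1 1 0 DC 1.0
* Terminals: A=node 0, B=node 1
All resistors sit directly between nodes 0 and 1, so they are in parallel and share one voltage V; the full source current 1 A splits among them.
1/R_par = 1/43000 + 1/130 + 1/1000 = 0.008716 S  =>  R_par = 114.7 Ω
V = I × R_par = 1 × 114.7 = 114.7 V
I_R3 = V/R3 = 114.7/1000 = 0.1147 A

Final answer: 0.1147 A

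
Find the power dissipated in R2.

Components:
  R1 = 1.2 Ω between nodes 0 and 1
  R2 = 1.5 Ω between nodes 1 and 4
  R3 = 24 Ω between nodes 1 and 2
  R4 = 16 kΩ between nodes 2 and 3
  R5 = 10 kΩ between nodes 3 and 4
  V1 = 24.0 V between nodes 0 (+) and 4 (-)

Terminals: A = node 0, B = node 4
Nodal analysis, taking node 4 as the 0 V reference.
Source V1 fixes V_0 = 24 V.
KCL at each unknown node (sum of currents leaving = 0; resistances in Ω):
  Node 1: (V_1 - 24)/1.2 + (V_1 - 0)/1.5 + (V_1 - V_2)/24 = 0
  Node 2: (V_2 - V_1)/24 + (V_2 - V_3)/16000 = 0
  Node 3: (V_3 - V_2)/16000 + (V_3 - 0)/10000 = 0
Collecting terms (coefficients in siemens):
  1.542·V_1 - 0.04167·V_2 = 20
  0.04173·V_2 - 0.04167·V_1 - 0.0000625·V_3 = 0
  0.0001625·V_3 - 0.0000625·V_2 = 0
Solving these 3 simultaneous equations (Gaussian elimination) gives:
  V_1 = 13.33 V, V_2 = 13.32 V, V_3 = 5.123 V
I_R2 = (V_1 - V_4)/R2 = (13.33 - 0)/1.5 = 8.889 A
P_R2 = I_R2² × R2 = (8.889)² × 1.5 = 118.5 W

Final answer: 118.5 W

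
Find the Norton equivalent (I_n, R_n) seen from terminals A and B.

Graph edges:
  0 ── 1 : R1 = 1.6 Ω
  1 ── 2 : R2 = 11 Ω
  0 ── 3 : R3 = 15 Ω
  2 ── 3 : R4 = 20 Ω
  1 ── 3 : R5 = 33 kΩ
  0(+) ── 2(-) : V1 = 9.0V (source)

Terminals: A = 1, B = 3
Find the Thévenin equivalent first; then I_n = V_th/R_th and R_n = R_th.
Step 1 — V_th is the open-circuit voltage V_A - V_B (nothing connected across the terminals).
Nodal analysis, taking node 2 as the 0 V reference.
Source V1 fixes V_0 = 9 V.
KCL at each unknown node (sum of currents leaving = 0; resistances in Ω):
  Node 1: (V_1 - 9)/1.6 + (V_1 - 0)/11 + (V_1 - V_3)/33000 = 0
  Node 3: (V_3 - 9)/15 + (V_3 - 0)/20 + (V_3 - V_1)/33000 = 0
Collecting terms (coefficients in siemens):
  0.7159·V_1 - 0.0000303·V_3 = 5.625
  0.1167·V_3 - 0.0000303·V_1 = 0.6
Determinant D = (0.7159)(0.1167) - (-0.0000303)(-0.0000303) = 0.08355
V_1 = [(5.625)(0.1167) - (-0.0000303)(0.6)]/D = 7.857 V
V_3 = [(0.7159)(0.6) - (5.625)(-0.0000303)]/D = 5.144 V
V_th = V_1 - V_3 = 7.857 - 5.144 = 2.713 V
Step 2 — R_th: zero the source — replace V1 by a short circuit (node 2 merges into node 0) — and find the resistance seen between A (node 1) and B (node 3).
Reduce the network between node 1 (A) and node 3 (B) by series/parallel combination:
  Rp1 = R1 ‖ R2 (parallel, both between nodes 0 and 1) = 1/(1/1.6 + 1/11) = 1.397 Ω
  Rp2 = R3 ‖ R4 (parallel, both between nodes 0 and 3) = 1/(1/15 + 1/20) = 8.571 Ω
  Rs1 = Rp1 + Rp2 (series, joined only at node 0) = 1.397 + 8.571 = 9.968 Ω
  Rp3 = R5 ‖ Rs1 (parallel, both between nodes 1 and 3) = 1/(1/33000 + 1/9.968) = 9.965 Ω
R_th = 9.965 Ω
I_n = V_th/R_th = 2.713/9.965 = 0.2723 A, and R_n = R_th = 9.965 Ω

Final answer: I_n = 0.2723 A, R_n = 9.965 Ω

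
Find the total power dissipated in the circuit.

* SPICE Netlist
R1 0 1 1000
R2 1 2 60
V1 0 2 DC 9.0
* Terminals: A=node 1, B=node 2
Nodal analysis, taking node 2 as the 0 V reference.
Source V1 fixes V_0 = 9 V.
KCL at each unknown node (sum of currents leaving = 0; resistances in Ω):
  Node 1: (V_1 - 9)/1000 + (V_1 - 0)/60 = 0
Collecting terms: 0.01767 × V_1 = 0.009  =>  V_1 = 0.5094 V
Power in each resistor, P = (ΔV)²/R:
  P_R1 = (9 - 0.5094)²/1000 = 0.07209 W
  P_R2 = (0.5094 - 0)²/60 = 0.004325 W
P_total = P_R1 + P_R2 = 0.07642 W

Final answer: 0.07642 W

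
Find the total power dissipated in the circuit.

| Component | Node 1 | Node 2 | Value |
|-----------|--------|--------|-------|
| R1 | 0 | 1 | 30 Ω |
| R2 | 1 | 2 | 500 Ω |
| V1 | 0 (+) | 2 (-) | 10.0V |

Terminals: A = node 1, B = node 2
Nodal analysis, taking node 2 as the 0 V reference.
Source V1 fixes V_0 = 10 V.
KCL at each unknown node (sum of currents leaving = 0; resistances in Ω):
  Node 1: (V_1 - 10)/30 + (V_1 - 0)/500 = 0
Collecting terms: 0.03533 × V_1 = 0.3333  =>  V_1 = 9.434 V
Power in each resistor, P = (ΔV)²/R:
  P_R1 = (10 - 9.434)²/30 = 0.01068 W
  P_R2 = (9.434 - 0)²/500 = 0.178 W
P_total = P_R1 + P_R2 = 0.1887 W

Final answer: 0.1887 W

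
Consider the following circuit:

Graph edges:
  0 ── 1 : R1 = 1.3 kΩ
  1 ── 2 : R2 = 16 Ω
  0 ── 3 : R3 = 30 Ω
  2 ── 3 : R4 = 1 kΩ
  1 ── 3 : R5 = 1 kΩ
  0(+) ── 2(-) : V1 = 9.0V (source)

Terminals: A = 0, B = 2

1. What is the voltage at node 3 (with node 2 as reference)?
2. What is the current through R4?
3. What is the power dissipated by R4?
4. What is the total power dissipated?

Nodal analysis, taking node 2 as the 0 V reference.
Source V1 fixes V_0 = 9 V.
KCL at each unknown node (sum of currents leaving = 0; resistances in Ω):
  Node 1: (V_1 - 9)/1300 + (V_1 - 0)/16 + (V_1 - V_3)/1000 = 0
  Node 3: (V_3 - 9)/30 + (V_3 - 0)/1000 + (V_3 - V_1)/1000 = 0
Collecting terms (coefficients in siemens):
  0.06427·V_1 - 0.001·V_3 = 0.006923
  0.03533·V_3 - 0.001·V_1 = 0.3
Determinant D = (0.06427)(0.03533) - (-0.001)(-0.001) = 0.00227
V_1 = [(0.006923)(0.03533) - (-0.001)(0.3)]/D = 0.2399 V
V_3 = [(0.06427)(0.3) - (0.006923)(-0.001)]/D = 8.497 V
Part 1:
  Read off the nodal solution: V_3 = 8.497 V
Part 2:
  I_R4 = (V_2 - V_3)/R4 = (0 - 8.497)/1000 = -0.008497 A
  Magnitude: I_R4 = 0.008497 A
Part 3:
  I_R4 = (V_2 - V_3)/R4 = (0 - 8.497)/1000 = -0.008497 A
  P_R4 = I_R4² × R4 = (-0.008497)² × 1000 = 0.07221 W
Part 4:
  Power in each resistor, P = (ΔV)²/R:
    P_R1 = (9 - 0.2399)²/1300 = 0.05903 W
    P_R2 = (0.2399 - 0)²/16 = 0.003598 W
    P_R3 = (9 - 8.497)²/30 = 0.008422 W
    P_R4 = (0 - 8.497)²/1000 = 0.07221 W
    P_R5 = (0.2399 - 8.497)²/1000 = 0.06819 W
  P_total = P_R1 + P_R2 + P_R3 + P_R4 + P_R5 = 0.2114 W

Final answers:
1. V_3 = 8.497 V
2. I_R4 = 0.008497 A
3. P_R4 = 0.07221 W
4. P_total = 0.2114 W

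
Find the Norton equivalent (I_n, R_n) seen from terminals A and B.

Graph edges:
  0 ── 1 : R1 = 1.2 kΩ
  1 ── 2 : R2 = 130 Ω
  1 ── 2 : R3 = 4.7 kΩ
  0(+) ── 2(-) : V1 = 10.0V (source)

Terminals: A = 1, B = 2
Find the Thévenin equivalent first; then I_n = V_th/R_th and R_n = R_th.
Step 1 — V_th is the open-circuit voltage V_A - V_B (nothing connected across the terminals).
Nodal analysis, taking node 2 as the 0 V reference.
Source V1 fixes V_0 = 10 V.
KCL at each unknown node (sum of currents leaving = 0; resistances in Ω):
  Node 1: (V_1 - 10)/1200 + (V_1 - 0)/130 + (V_1 - 0)/4700 = 0
Collecting terms: 0.008738 × V_1 = 0.008333  =>  V_1 = 0.9536 V
V_th = V_1 - V_2 = 0.9536 - 0 = 0.9536 V
Step 2 — R_th: zero the source — replace V1 by a short circuit (node 2 merges into node 0) — and find the resistance seen between A (node 1) and B (node 0).
Reduce the network between node 1 (A) and node 0 (B) by series/parallel combination:
  Rp1 = R1 ‖ R2 ‖ R3 (parallel, all between nodes 0 and 1) = 1/(1/1200 + 1/130 + 1/4700) = 114.4 Ω
R_th = 114.4 Ω
I_n = V_th/R_th = 0.9536/114.4 = 0.008333 A, and R_n = R_th = 114.4 Ω

Final answer: I_n = 0.008333 A, R_n = 114.4 Ω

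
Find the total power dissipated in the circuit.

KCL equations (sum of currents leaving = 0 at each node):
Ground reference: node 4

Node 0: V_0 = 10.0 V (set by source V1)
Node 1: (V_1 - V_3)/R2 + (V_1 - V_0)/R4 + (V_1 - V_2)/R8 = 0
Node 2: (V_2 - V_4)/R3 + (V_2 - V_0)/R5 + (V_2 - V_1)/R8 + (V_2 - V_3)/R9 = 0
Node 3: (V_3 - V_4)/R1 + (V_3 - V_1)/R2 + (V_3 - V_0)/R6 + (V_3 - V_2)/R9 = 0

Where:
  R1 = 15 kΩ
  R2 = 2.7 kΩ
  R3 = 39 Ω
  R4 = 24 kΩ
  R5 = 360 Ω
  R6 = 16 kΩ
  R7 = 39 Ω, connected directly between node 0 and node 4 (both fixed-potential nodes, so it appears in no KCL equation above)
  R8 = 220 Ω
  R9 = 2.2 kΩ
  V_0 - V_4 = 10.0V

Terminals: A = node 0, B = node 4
Nodal analysis, taking node 4 as the 0 V reference.
Source V1 fixes V_0 = 10 V.
KCL at each unknown node (sum of currents leaving = 0; resistances in Ω):
  Node 1: (V_1 - V_3)/2700 + (V_1 - 10)/24000 + (V_1 - V_2)/220 = 0
  Node 2: (V_2 - 0)/39 + (V_2 - 10)/360 + (V_2 - V_1)/220 + (V_2 - V_3)/2200 = 0
  Node 3: (V_3 - 0)/15000 + (V_3 - V_1)/2700 + (V_3 - 10)/16000 + (V_3 - V_2)/2200 = 0
Collecting terms (coefficients in siemens):
  0.004957·V_1 - 0.004545·V_2 - 0.0003704·V_3 = 0.0004167
  0.03342·V_2 - 0.004545·V_1 - 0.0004545·V_3 = 0.02778
  0.0009541·V_3 - 0.0003704·V_1 - 0.0004545·V_2 = 0.000625
Solving these 3 simultaneous equations (Gaussian elimination) gives:
  V_1 = 1.123 V, V_2 = 1.005 V, V_3 = 1.57 V
Power in each resistor, P = (ΔV)²/R:
  P_R1 = (1.57 - 0)²/15000 = 0.0001643 W
  P_R2 = (1.123 - 1.57)²/2700 = 0.00007397 W
  P_R3 = (1.005 - 0)²/39 = 0.02591 W
  P_R4 = (10 - 1.123)²/24000 = 0.003283 W
  P_R5 = (10 - 1.005)²/360 = 0.2247 W
  P_R6 = (10 - 1.57)²/16000 = 0.004442 W
  P_R7 = (10 - 0)²/39 = 2.564 W
  P_R8 = (1.123 - 1.005)²/220 = 0.00006306 W
  P_R9 = (1.005 - 1.57)²/2200 = 0.0001449 W
P_total = P_R1 + P_R2 + P_R3 + P_R4 + P_R5 + P_R6 + P_R7 + P_R8 + P_R9 = 2.823 W

Final answer: 2.823 W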